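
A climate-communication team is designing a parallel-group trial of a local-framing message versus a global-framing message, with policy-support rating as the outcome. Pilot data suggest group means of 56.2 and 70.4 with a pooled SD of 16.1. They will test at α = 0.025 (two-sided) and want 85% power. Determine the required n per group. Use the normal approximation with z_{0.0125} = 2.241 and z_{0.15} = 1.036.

Cohen's d = |M₁ − M₂| / SD_pooled = |56.2 − 70.4| / 16.1 = 14.2 / 16.1 = 0.882.
For two independent groups with equal n: n = 2·((z_{α/2} + z_β) / d)².
z_{α/2} + z_β = 2.241 + 1.036 = 3.277.
n = 2 × (3.277 / 0.882)² = 2 × 3.715² = 2 × 13.80 = 27.6.
Round up to the next whole participant.

n = 28 per group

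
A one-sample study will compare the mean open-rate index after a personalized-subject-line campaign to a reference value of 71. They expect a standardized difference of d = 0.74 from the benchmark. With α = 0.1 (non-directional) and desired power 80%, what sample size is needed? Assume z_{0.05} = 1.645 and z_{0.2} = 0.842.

n = 12

For a one-sample test: n = ((z_{α/2} + z_β) / d)².
z_{α/2} + z_β = 1.645 + 0.842 = 2.487.
n = (2.487 / 0.74)² = 3.361² = 11.30.
Round up.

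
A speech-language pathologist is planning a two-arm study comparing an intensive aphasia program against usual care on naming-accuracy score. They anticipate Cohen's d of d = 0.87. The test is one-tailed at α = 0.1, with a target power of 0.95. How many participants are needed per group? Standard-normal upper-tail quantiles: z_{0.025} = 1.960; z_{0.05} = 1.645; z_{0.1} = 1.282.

n = 23 per group

For two independent groups with equal n: n = 2·((z_{α} + z_β) / d)².
z_{α} + z_β = 1.282 + 1.645 = 2.927.
n = 2 × (2.927 / 0.87)² = 2 × 3.364² = 2 × 11.32 = 22.6.
Round up to the next whole participant.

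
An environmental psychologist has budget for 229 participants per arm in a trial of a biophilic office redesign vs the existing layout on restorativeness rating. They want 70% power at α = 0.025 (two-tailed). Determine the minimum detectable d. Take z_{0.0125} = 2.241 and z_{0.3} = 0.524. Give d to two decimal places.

d_min ≈ 0.26

For two independent groups of n = 229 each: d_min = (z_{α/2} + z_β)·√(2/n).
z-sum = 2.241 + 0.524 = 2.765.
d_min = 2.765 × √(2/229) = 2.765 × 0.0935 = 0.258.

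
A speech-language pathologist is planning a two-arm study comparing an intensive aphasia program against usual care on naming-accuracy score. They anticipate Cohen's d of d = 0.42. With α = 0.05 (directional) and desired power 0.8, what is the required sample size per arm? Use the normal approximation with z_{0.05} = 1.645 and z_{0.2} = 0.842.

For two independent groups with equal n: n = 2·((z_{α} + z_β) / d)².
z_{α} + z_β = 1.645 + 0.842 = 2.487.
n = 2 × (2.487 / 0.42)² = 2 × 5.921² = 2 × 35.06 = 70.1.
Round up to the next whole participant.

n = 71 per group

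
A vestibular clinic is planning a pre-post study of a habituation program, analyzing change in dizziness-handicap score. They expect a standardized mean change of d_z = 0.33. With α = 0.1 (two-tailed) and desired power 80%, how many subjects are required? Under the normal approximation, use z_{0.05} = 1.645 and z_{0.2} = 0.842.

For a paired (one-sample on differences) test: n = ((z_{α/2} + z_β) / d)².
z_{α/2} + z_β = 1.645 + 0.842 = 2.487.
n = (2.487 / 0.33)² = 7.536² = 56.80.
Round up.

n = 57 pairs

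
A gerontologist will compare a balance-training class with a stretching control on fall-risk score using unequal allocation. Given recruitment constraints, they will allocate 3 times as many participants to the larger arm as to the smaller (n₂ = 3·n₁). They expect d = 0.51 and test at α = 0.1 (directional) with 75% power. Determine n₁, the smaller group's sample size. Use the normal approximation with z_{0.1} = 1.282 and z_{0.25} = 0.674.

n₁ = 20

With allocation ratio k = n₂/n₁ = 3, Var(x̄₁−x̄₂) = σ²(1/n₁ + 1/(k·n₁)) = σ²·(k+1)/(k·n₁).
So n₁ = (1 + 1/k)·((z_{α} + z_β)/d)² = 1.333 × (1.956/0.51)².
n₁ = 1.333 × 14.71 = 19.6.
Round up: n₁ = 20, giving n₂ = 3 × 20 = 60.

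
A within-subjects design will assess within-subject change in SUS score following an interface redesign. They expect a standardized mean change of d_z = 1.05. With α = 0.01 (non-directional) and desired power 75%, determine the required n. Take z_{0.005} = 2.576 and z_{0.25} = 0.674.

n = 10 pairs

For a paired (one-sample on differences) test: n = ((z_{α/2} + z_β) / d)².
z_{α/2} + z_β = 2.576 + 0.674 = 3.250.
n = (3.250 / 1.05)² = 3.095² = 9.58.
Round up.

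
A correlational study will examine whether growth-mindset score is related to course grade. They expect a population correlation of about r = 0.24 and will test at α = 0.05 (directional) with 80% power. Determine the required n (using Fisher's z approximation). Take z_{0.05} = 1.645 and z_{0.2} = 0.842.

Fisher's z: C = ½·ln((1+r)/(1−r)) = ½·ln(1.6316) = 0.2448.
n = ((z_{α} + z_β)/C)² + 3.
(1.645 + 0.842) / 0.2448 = 2.487 / 0.2448 = 10.159.
n = 10.159² + 3 = 103.21 + 3 = 106.2.
Round up.

n = 107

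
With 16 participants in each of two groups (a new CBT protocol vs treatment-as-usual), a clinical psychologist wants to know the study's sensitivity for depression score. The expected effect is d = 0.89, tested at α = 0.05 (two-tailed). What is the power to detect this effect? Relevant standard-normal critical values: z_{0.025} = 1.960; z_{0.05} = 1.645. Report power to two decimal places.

power ≈ 0.71

For two equal groups, power = Φ(d·√(n/2) − z_{α/2}).
d·√(n/2) = 0.89 × √(16/2) = 0.89 × 2.828 = 2.517.
z_β = 2.517 − 1.960 = 0.557.
Power = Φ(0.557) = 0.711.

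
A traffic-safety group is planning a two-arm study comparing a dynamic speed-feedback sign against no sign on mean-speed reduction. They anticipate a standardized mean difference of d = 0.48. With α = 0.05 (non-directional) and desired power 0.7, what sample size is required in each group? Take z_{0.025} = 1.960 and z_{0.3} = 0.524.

n = 54 per group

For two independent groups with equal n: n = 2·((z_{α/2} + z_β) / d)².
z_{α/2} + z_β = 1.960 + 0.524 = 2.484.
n = 2 × (2.484 / 0.48)² = 2 × 5.175² = 2 × 26.78 = 53.6.
Round up to the next whole participant.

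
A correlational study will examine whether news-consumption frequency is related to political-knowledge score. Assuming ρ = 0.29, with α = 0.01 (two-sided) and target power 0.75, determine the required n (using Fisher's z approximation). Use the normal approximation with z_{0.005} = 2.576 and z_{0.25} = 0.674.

Fisher's z: C = ½·ln((1+r)/(1−r)) = ½·ln(1.8169) = 0.2986.
n = ((z_{α/2} + z_β)/C)² + 3.
(2.576 + 0.674) / 0.2986 = 3.250 / 0.2986 = 10.884.
n = 10.884² + 3 = 118.46 + 3 = 121.5.
Round up.

n = 122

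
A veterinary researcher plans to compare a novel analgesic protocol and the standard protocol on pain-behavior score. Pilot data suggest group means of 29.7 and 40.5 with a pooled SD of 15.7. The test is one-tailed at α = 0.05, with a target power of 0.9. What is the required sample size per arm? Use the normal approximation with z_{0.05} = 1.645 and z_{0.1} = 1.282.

Cohen's d = |M₁ − M₂| / SD_pooled = |29.7 − 40.5| / 15.7 = 10.8 / 15.7 = 0.688.
For two independent groups with equal n: n = 2·((z_{α} + z_β) / d)².
z_{α} + z_β = 1.645 + 1.282 = 2.927.
n = 2 × (2.927 / 0.688)² = 2 × 4.254² = 2 × 18.10 = 36.2.
Round up to the next whole participant.

n = 37 per group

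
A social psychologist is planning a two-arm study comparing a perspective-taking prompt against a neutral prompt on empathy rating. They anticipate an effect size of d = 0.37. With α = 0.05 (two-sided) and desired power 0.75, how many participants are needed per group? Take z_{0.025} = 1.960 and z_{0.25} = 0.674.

n = 102 per group

For two independent groups with equal n: n = 2·((z_{α/2} + z_β) / d)².
z_{α/2} + z_β = 1.960 + 0.674 = 2.634.
n = 2 × (2.634 / 0.37)² = 2 × 7.119² = 2 × 50.68 = 101.4.
Round up to the next whole participant.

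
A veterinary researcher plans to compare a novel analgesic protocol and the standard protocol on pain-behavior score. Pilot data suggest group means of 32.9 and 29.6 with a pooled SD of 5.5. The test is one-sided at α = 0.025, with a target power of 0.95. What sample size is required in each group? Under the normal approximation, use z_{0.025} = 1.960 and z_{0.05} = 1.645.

Cohen's d = |M₁ − M₂| / SD_pooled = |32.9 − 29.6| / 5.5 = 3.3 / 5.5 = 0.600.
For two independent groups with equal n: n = 2·((z_{α} + z_β) / d)².
z_{α} + z_β = 1.960 + 1.645 = 3.605.
n = 2 × (3.605 / 0.600)² = 2 × 6.008² = 2 × 36.10 = 72.2.
Round up to the next whole participant.

n = 73 per group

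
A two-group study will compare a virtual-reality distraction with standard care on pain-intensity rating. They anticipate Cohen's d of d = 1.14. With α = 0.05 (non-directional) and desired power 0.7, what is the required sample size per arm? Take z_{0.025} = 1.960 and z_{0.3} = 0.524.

For two independent groups with equal n: n = 2·((z_{α/2} + z_β) / d)².
z_{α/2} + z_β = 1.960 + 0.524 = 2.484.
n = 2 × (2.484 / 1.14)² = 2 × 2.179² = 2 × 4.75 = 9.5.
Round up to the next whole participant.

n = 10 per group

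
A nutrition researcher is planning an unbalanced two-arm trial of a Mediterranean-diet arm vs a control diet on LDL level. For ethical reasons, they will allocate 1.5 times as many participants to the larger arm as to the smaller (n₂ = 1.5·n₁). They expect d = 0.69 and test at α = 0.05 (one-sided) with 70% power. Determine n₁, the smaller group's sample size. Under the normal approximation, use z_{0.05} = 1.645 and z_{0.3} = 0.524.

With allocation ratio k = n₂/n₁ = 1.5, Var(x̄₁−x̄₂) = σ²(1/n₁ + 1/(k·n₁)) = σ²·(k+1)/(k·n₁).
So n₁ = (1 + 1/k)·((z_{α} + z_β)/d)² = 1.667 × (2.169/0.69)².
n₁ = 1.667 × 9.88 = 16.5.
Round up: n₁ = 17, giving n₂ = ⌈1.5 × 17⌉ = ⌈25.5⌉ = 26.

n₁ = 17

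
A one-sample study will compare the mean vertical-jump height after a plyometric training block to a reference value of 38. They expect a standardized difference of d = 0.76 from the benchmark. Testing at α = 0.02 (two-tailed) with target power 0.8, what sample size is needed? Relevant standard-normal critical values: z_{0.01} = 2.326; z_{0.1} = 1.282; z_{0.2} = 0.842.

n = 18

For a one-sample test: n = ((z_{α/2} + z_β) / d)².
z_{α/2} + z_β = 2.326 + 0.842 = 3.168.
n = (3.168 / 0.76)² = 4.168² = 17.38.
Round up.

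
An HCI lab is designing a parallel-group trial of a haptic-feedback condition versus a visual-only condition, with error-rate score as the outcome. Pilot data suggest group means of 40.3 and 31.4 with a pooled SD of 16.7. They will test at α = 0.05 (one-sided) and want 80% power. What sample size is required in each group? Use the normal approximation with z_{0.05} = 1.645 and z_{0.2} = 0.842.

n = 44 per group

Cohen's d = |M₁ − M₂| / SD_pooled = |40.3 − 31.4| / 16.7 = 8.9 / 16.7 = 0.533.
For two independent groups with equal n: n = 2·((z_{α} + z_β) / d)².
z_{α} + z_β = 1.645 + 0.842 = 2.487.
n = 2 × (2.487 / 0.533)² = 2 × 4.666² = 2 × 21.77 = 43.5.
Round up to the next whole participant.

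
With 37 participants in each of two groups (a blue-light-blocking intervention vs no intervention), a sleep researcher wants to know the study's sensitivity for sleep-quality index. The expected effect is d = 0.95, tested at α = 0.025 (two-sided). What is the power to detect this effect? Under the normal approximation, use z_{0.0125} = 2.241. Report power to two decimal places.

For two equal groups, power = Φ(d·√(n/2) − z_{α/2}).
d·√(n/2) = 0.95 × √(37/2) = 0.95 × 4.301 = 4.086.
z_β = 4.086 − 2.241 = 1.845.
Power = Φ(1.845) = 0.967.

power ≈ 0.97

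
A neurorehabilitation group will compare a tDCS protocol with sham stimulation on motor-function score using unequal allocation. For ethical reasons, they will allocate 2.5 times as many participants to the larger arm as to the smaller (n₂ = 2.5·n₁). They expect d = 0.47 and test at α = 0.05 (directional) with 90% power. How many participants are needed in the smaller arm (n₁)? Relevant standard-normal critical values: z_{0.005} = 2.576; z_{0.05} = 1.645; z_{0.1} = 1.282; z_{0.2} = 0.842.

With allocation ratio k = n₂/n₁ = 2.5, Var(x̄₁−x̄₂) = σ²(1/n₁ + 1/(k·n₁)) = σ²·(k+1)/(k·n₁).
So n₁ = (1 + 1/k)·((z_{α} + z_β)/d)² = 1.400 × (2.927/0.47)².
n₁ = 1.400 × 38.78 = 54.3.
Round up: n₁ = 55, giving n₂ = ⌈2.5 × 55⌉ = ⌈137.5⌉ = 138.

n₁ = 55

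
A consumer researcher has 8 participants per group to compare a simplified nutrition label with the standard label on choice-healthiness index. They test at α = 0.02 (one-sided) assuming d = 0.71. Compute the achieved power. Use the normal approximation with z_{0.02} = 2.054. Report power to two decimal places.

For two equal groups, power = Φ(d·√(n/2) − z_{α}).
d·√(n/2) = 0.71 × √(8/2) = 0.71 × 2.000 = 1.420.
z_β = 1.420 − 2.054 = -0.634.
Power = Φ(-0.634) = 0.263.

power ≈ 0.26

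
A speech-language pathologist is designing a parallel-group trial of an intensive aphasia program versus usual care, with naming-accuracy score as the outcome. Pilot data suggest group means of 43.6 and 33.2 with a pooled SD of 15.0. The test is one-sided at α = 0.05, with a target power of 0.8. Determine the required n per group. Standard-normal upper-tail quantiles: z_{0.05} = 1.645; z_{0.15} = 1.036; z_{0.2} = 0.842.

Cohen's d = |M₁ − M₂| / SD_pooled = |43.6 − 33.2| / 15.0 = 10.4 / 15.0 = 0.693.
For two independent groups with equal n: n = 2·((z_{α} + z_β) / d)².
z_{α} + z_β = 1.645 + 0.842 = 2.487.
n = 2 × (2.487 / 0.693)² = 2 × 3.589² = 2 × 12.88 = 25.8.
Round up to the next whole participant.

n = 26 per group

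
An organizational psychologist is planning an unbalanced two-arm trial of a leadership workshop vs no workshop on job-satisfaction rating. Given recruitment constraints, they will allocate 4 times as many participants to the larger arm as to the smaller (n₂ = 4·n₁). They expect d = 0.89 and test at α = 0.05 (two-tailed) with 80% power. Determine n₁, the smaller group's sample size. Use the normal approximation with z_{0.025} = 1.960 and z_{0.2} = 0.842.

n₁ = 13

With allocation ratio k = n₂/n₁ = 4, Var(x̄₁−x̄₂) = σ²(1/n₁ + 1/(k·n₁)) = σ²·(k+1)/(k·n₁).
So n₁ = (1 + 1/k)·((z_{α/2} + z_β)/d)² = 1.250 × (2.802/0.89)².
n₁ = 1.250 × 9.91 = 12.4.
Round up: n₁ = 13, giving n₂ = 4 × 13 = 52.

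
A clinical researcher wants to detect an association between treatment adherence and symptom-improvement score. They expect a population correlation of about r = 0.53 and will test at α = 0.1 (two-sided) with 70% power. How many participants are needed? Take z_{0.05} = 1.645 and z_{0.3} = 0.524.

n = 17

Fisher's z: C = ½·ln((1+r)/(1−r)) = ½·ln(3.2553) = 0.5901.
n = ((z_{α/2} + z_β)/C)² + 3.
(1.645 + 0.524) / 0.5901 = 2.169 / 0.5901 = 3.676.
n = 3.676² + 3 = 13.51 + 3 = 16.5.
Round up.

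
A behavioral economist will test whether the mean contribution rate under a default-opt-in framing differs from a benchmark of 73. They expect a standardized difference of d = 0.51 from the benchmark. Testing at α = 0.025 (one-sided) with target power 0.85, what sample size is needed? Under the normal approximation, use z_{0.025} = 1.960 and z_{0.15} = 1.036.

n = 35

For a one-sample test: n = ((z_{α} + z_β) / d)².
z_{α} + z_β = 1.960 + 1.036 = 2.996.
n = (2.996 / 0.51)² = 5.875² = 34.51.
Round up.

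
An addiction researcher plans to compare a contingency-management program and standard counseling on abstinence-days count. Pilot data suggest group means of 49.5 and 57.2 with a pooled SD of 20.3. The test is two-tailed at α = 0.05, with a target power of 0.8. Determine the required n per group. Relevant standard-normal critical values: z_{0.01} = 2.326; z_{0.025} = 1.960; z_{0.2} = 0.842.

n = 110 per group

Cohen's d = |M₁ − M₂| / SD_pooled = |49.5 − 57.2| / 20.3 = 7.7 / 20.3 = 0.379.
For two independent groups with equal n: n = 2·((z_{α/2} + z_β) / d)².
z_{α/2} + z_β = 1.960 + 0.842 = 2.802.
n = 2 × (2.802 / 0.379)² = 2 × 7.393² = 2 × 54.66 = 109.3.
Round up to the next whole participant.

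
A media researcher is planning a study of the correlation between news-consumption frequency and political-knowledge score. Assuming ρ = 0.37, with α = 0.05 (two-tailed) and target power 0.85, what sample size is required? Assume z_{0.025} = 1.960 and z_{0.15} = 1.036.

Fisher's z: C = ½·ln((1+r)/(1−r)) = ½·ln(2.1746) = 0.3884.
n = ((z_{α/2} + z_β)/C)² + 3.
(1.960 + 1.036) / 0.3884 = 2.996 / 0.3884 = 7.714.
n = 7.714² + 3 = 59.50 + 3 = 62.5.
Round up.

n = 63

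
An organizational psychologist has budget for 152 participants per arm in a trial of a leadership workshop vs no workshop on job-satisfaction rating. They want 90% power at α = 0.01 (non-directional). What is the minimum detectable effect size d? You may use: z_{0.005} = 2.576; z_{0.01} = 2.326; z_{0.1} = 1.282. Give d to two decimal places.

d_min ≈ 0.44

For two independent groups of n = 152 each: d_min = (z_{α/2} + z_β)·√(2/n).
z-sum = 2.576 + 1.282 = 3.858.
d_min = 3.858 × √(2/152) = 3.858 × 0.1147 = 0.443.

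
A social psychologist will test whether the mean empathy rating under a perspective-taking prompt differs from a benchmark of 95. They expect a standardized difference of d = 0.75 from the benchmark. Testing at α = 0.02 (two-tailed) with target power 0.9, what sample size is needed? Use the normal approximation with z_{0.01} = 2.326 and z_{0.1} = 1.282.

n = 24

For a one-sample test: n = ((z_{α/2} + z_β) / d)².
z_{α/2} + z_β = 2.326 + 1.282 = 3.608.
n = (3.608 / 0.75)² = 4.811² = 23.14.
Round up.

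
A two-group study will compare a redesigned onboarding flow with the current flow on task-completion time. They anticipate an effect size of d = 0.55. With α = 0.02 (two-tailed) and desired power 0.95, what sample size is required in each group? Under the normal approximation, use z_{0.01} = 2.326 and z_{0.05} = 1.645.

n = 105 per group

For two independent groups with equal n: n = 2·((z_{α/2} + z_β) / d)².
z_{α/2} + z_β = 2.326 + 1.645 = 3.971.
n = 2 × (3.971 / 0.55)² = 2 × 7.220² = 2 × 52.13 = 104.3.
Round up to the next whole participant.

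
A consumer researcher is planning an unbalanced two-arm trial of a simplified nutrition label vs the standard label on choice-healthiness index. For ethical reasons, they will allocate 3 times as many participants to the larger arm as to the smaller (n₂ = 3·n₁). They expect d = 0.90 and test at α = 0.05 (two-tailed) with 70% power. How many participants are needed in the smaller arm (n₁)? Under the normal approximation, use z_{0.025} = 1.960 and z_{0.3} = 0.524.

With allocation ratio k = n₂/n₁ = 3, Var(x̄₁−x̄₂) = σ²(1/n₁ + 1/(k·n₁)) = σ²·(k+1)/(k·n₁).
So n₁ = (1 + 1/k)·((z_{α/2} + z_β)/d)² = 1.333 × (2.484/0.90)².
n₁ = 1.333 × 7.62 = 10.2.
Round up: n₁ = 11, giving n₂ = 3 × 11 = 33.

n₁ = 11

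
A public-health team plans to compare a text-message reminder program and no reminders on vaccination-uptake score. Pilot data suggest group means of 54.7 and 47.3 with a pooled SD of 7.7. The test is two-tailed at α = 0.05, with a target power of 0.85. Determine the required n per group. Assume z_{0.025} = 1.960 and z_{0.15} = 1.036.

n = 20 per group

Cohen's d = |M₁ − M₂| / SD_pooled = |54.7 − 47.3| / 7.7 = 7.4 / 7.7 = 0.961.
For two independent groups with equal n: n = 2·((z_{α/2} + z_β) / d)².
z_{α/2} + z_β = 1.960 + 1.036 = 2.996.
n = 2 × (2.996 / 0.961)² = 2 × 3.118² = 2 × 9.72 = 19.4.
Round up to the next whole participant.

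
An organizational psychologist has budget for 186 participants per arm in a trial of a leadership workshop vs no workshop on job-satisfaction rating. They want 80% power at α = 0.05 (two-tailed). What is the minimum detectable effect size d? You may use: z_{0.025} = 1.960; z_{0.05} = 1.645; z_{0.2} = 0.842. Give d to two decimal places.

d_min ≈ 0.29

For two independent groups of n = 186 each: d_min = (z_{α/2} + z_β)·√(2/n).
z-sum = 1.960 + 0.842 = 2.802.
d_min = 2.802 × √(2/186) = 2.802 × 0.1037 = 0.291.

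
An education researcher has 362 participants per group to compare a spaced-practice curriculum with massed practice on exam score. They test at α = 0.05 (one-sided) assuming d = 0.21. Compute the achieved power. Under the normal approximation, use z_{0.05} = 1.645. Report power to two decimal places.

power ≈ 0.88

For two equal groups, power = Φ(d·√(n/2) − z_{α}).
d·√(n/2) = 0.21 × √(362/2) = 0.21 × 13.454 = 2.825.
z_β = 2.825 − 1.645 = 1.180.
Power = Φ(1.180) = 0.881.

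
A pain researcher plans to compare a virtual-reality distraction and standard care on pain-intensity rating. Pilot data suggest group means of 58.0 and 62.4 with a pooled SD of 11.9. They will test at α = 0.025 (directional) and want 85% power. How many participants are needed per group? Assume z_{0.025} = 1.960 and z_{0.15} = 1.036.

n = 132 per group

Cohen's d = |M₁ − M₂| / SD_pooled = |58.0 − 62.4| / 11.9 = 4.4 / 11.9 = 0.370.
For two independent groups with equal n: n = 2·((z_{α} + z_β) / d)².
z_{α} + z_β = 1.960 + 1.036 = 2.996.
n = 2 × (2.996 / 0.370)² = 2 × 8.097² = 2 × 65.57 = 131.1.
Round up to the next whole participant.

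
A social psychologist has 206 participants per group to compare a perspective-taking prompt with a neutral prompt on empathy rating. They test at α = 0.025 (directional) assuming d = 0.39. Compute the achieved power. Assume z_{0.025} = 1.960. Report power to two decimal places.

power ≈ 0.98

For two equal groups, power = Φ(d·√(n/2) − z_{α}).
d·√(n/2) = 0.39 × √(206/2) = 0.39 × 10.149 = 3.958.
z_β = 3.958 − 1.960 = 1.998.
Power = Φ(1.998) = 0.977.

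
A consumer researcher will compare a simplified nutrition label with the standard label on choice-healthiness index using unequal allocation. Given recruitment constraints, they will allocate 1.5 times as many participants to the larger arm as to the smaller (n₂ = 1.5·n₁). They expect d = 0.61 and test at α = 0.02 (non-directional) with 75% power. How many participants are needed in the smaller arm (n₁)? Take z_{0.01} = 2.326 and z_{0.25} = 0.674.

n₁ = 41

With allocation ratio k = n₂/n₁ = 1.5, Var(x̄₁−x̄₂) = σ²(1/n₁ + 1/(k·n₁)) = σ²·(k+1)/(k·n₁).
So n₁ = (1 + 1/k)·((z_{α/2} + z_β)/d)² = 1.667 × (3.000/0.61)².
n₁ = 1.667 × 24.19 = 40.3.
Round up: n₁ = 41, giving n₂ = ⌈1.5 × 41⌉ = ⌈61.5⌉ = 62.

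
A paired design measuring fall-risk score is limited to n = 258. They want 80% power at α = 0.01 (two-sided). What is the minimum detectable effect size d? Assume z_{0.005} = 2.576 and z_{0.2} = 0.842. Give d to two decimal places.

d_min ≈ 0.21

For a single sample (or paired design) of n = 258: d_min = (z_{α/2} + z_β)/√n.
z-sum = 2.576 + 0.842 = 3.418.
d_min = 3.418 / √258 = 3.418 / 16.062 = 0.213.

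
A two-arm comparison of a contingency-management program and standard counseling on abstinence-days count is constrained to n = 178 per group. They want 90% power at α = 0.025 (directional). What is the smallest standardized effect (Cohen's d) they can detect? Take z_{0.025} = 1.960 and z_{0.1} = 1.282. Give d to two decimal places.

For two independent groups of n = 178 each: d_min = (z_{α} + z_β)·√(2/n).
z-sum = 1.960 + 1.282 = 3.242.
d_min = 3.242 × √(2/178) = 3.242 × 0.1060 = 0.344.

d_min ≈ 0.34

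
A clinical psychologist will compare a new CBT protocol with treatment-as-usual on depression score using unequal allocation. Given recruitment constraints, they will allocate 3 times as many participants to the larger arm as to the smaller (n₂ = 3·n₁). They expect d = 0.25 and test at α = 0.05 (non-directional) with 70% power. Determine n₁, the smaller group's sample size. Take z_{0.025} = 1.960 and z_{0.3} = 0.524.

With allocation ratio k = n₂/n₁ = 3, Var(x̄₁−x̄₂) = σ²(1/n₁ + 1/(k·n₁)) = σ²·(k+1)/(k·n₁).
So n₁ = (1 + 1/k)·((z_{α/2} + z_β)/d)² = 1.333 × (2.484/0.25)².
n₁ = 1.333 × 98.72 = 131.6.
Round up: n₁ = 132, giving n₂ = 3 × 132 = 396.

n₁ = 132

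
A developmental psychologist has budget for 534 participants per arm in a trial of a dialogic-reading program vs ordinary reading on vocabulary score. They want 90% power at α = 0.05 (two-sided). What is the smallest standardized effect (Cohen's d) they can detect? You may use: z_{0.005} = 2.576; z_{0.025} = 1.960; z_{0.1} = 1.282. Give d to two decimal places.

For two independent groups of n = 534 each: d_min = (z_{α/2} + z_β)·√(2/n).
z-sum = 1.960 + 1.282 = 3.242.
d_min = 3.242 × √(2/534) = 3.242 × 0.0612 = 0.198.

d_min ≈ 0.20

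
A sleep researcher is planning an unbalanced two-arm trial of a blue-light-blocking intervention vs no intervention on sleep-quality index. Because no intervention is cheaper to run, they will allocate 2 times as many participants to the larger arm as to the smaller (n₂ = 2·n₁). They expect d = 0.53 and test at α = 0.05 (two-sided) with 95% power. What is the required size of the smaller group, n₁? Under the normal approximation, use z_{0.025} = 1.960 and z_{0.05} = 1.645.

n₁ = 70

With allocation ratio k = n₂/n₁ = 2, Var(x̄₁−x̄₂) = σ²(1/n₁ + 1/(k·n₁)) = σ²·(k+1)/(k·n₁).
So n₁ = (1 + 1/k)·((z_{α/2} + z_β)/d)² = 1.500 × (3.605/0.53)².
n₁ = 1.500 × 46.27 = 69.4.
Round up: n₁ = 70, giving n₂ = 2 × 70 = 140.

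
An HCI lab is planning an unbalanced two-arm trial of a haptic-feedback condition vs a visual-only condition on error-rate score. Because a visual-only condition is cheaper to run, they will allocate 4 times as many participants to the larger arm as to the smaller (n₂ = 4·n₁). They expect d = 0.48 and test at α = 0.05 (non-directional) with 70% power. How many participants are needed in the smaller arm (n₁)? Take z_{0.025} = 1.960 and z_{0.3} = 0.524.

n₁ = 34

With allocation ratio k = n₂/n₁ = 4, Var(x̄₁−x̄₂) = σ²(1/n₁ + 1/(k·n₁)) = σ²·(k+1)/(k·n₁).
So n₁ = (1 + 1/k)·((z_{α/2} + z_β)/d)² = 1.250 × (2.484/0.48)².
n₁ = 1.250 × 26.78 = 33.5.
Round up: n₁ = 34, giving n₂ = 4 × 34 = 136.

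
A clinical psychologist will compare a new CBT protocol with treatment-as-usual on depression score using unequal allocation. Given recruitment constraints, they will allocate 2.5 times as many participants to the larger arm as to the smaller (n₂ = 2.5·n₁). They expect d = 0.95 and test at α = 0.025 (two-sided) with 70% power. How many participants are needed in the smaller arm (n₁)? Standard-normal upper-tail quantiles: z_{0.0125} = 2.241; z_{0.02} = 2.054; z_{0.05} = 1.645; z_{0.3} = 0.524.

n₁ = 12

With allocation ratio k = n₂/n₁ = 2.5, Var(x̄₁−x̄₂) = σ²(1/n₁ + 1/(k·n₁)) = σ²·(k+1)/(k·n₁).
So n₁ = (1 + 1/k)·((z_{α/2} + z_β)/d)² = 1.400 × (2.765/0.95)².
n₁ = 1.400 × 8.47 = 11.9.
Round up: n₁ = 12, giving n₂ = 2.5 × 12 = 30.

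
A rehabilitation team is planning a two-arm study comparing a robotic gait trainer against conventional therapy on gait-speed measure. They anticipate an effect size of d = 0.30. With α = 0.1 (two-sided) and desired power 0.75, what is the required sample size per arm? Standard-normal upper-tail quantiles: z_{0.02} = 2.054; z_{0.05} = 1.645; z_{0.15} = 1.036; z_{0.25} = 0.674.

n = 120 per group

For two independent groups with equal n: n = 2·((z_{α/2} + z_β) / d)².
z_{α/2} + z_β = 1.645 + 0.674 = 2.319.
n = 2 × (2.319 / 0.30)² = 2 × 7.730² = 2 × 59.75 = 119.5.
Round up to the next whole participant.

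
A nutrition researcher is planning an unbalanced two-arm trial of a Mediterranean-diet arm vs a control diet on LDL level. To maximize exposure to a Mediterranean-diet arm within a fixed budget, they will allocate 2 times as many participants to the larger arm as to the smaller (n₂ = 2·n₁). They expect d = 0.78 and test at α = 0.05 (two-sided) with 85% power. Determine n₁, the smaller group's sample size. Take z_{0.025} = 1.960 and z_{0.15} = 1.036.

n₁ = 23

With allocation ratio k = n₂/n₁ = 2, Var(x̄₁−x̄₂) = σ²(1/n₁ + 1/(k·n₁)) = σ²·(k+1)/(k·n₁).
So n₁ = (1 + 1/k)·((z_{α/2} + z_β)/d)² = 1.500 × (2.996/0.78)².
n₁ = 1.500 × 14.75 = 22.1.
Round up: n₁ = 23, giving n₂ = 2 × 23 = 46.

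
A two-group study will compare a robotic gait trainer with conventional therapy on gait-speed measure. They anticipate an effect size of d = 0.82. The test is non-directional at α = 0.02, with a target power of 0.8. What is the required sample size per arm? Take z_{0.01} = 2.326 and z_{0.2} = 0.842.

n = 30 per group

For two independent groups with equal n: n = 2·((z_{α/2} + z_β) / d)².
z_{α/2} + z_β = 2.326 + 0.842 = 3.168.
n = 2 × (3.168 / 0.82)² = 2 × 3.863² = 2 × 14.93 = 29.9.
Round up to the next whole participant.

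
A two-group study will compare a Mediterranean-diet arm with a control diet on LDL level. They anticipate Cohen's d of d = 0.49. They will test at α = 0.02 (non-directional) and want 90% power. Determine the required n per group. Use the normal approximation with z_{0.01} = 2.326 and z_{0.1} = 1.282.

For two independent groups with equal n: n = 2·((z_{α/2} + z_β) / d)².
z_{α/2} + z_β = 2.326 + 1.282 = 3.608.
n = 2 × (3.608 / 0.49)² = 2 × 7.363² = 2 × 54.22 = 108.4.
Round up to the next whole participant.

n = 109 per group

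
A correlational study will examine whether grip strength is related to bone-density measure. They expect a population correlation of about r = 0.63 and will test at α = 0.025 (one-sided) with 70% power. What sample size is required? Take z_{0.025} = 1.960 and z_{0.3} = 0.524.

n = 15

Fisher's z: C = ½·ln((1+r)/(1−r)) = ½·ln(4.4054) = 0.7414.
n = ((z_{α} + z_β)/C)² + 3.
(1.960 + 0.524) / 0.7414 = 2.484 / 0.7414 = 3.350.
n = 3.350² + 3 = 11.23 + 3 = 14.2.
Round up.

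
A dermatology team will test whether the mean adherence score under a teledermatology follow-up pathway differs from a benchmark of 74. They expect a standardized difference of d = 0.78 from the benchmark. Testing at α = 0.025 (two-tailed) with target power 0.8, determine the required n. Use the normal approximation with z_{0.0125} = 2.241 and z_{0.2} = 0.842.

n = 16

For a one-sample test: n = ((z_{α/2} + z_β) / d)².
z_{α/2} + z_β = 2.241 + 0.842 = 3.083.
n = (3.083 / 0.78)² = 3.953² = 15.62.
Round up.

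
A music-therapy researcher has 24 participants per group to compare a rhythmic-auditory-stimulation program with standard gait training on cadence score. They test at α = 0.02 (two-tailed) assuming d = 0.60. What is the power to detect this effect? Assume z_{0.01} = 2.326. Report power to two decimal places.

For two equal groups, power = Φ(d·√(n/2) − z_{α/2}).
d·√(n/2) = 0.60 × √(24/2) = 0.60 × 3.464 = 2.078.
z_β = 2.078 − 2.326 = -0.248.
Power = Φ(-0.248) = 0.402.

power ≈ 0.40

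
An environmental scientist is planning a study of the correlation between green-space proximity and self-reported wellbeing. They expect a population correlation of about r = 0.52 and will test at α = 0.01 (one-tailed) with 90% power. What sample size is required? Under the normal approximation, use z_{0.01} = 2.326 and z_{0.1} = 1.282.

n = 43

Fisher's z: C = ½·ln((1+r)/(1−r)) = ½·ln(3.1667) = 0.5763.
n = ((z_{α} + z_β)/C)² + 3.
(2.326 + 1.282) / 0.5763 = 3.608 / 0.5763 = 6.261.
n = 6.261² + 3 = 39.20 + 3 = 42.2.
Round up.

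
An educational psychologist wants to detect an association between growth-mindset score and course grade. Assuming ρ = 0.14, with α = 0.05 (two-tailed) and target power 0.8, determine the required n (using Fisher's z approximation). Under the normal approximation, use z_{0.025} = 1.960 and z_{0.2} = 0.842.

Fisher's z: C = ½·ln((1+r)/(1−r)) = ½·ln(1.3256) = 0.1409.
n = ((z_{α/2} + z_β)/C)² + 3.
(1.960 + 0.842) / 0.1409 = 2.802 / 0.1409 = 19.886.
n = 19.886² + 3 = 395.47 + 3 = 398.5.
Round up.

n = 399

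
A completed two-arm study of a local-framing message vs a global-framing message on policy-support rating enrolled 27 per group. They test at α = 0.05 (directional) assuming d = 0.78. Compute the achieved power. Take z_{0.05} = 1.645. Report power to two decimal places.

power ≈ 0.89

For two equal groups, power = Φ(d·√(n/2) − z_{α}).
d·√(n/2) = 0.78 × √(27/2) = 0.78 × 3.674 = 2.866.
z_β = 2.866 − 1.645 = 1.221.
Power = Φ(1.221) = 0.889.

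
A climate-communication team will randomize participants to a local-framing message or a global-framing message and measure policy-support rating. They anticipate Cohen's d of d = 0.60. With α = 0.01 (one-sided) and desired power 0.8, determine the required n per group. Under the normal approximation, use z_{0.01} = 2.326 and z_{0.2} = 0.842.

For two independent groups with equal n: n = 2·((z_{α} + z_β) / d)².
z_{α} + z_β = 2.326 + 0.842 = 3.168.
n = 2 × (3.168 / 0.60)² = 2 × 5.280² = 2 × 27.88 = 55.8.
Round up to the next whole participant.

n = 56 per group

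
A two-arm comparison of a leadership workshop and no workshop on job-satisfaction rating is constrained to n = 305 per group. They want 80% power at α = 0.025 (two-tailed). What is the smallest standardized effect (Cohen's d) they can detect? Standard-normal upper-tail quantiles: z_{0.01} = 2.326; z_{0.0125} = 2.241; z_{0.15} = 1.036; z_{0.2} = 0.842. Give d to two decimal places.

d_min ≈ 0.25

For two independent groups of n = 305 each: d_min = (z_{α/2} + z_β)·√(2/n).
z-sum = 2.241 + 0.842 = 3.083.
d_min = 3.083 × √(2/305) = 3.083 × 0.0810 = 0.250.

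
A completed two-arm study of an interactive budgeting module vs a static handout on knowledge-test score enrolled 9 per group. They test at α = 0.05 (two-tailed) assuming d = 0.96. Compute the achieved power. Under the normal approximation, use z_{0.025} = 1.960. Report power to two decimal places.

For two equal groups, power = Φ(d·√(n/2) − z_{α/2}).
d·√(n/2) = 0.96 × √(9/2) = 0.96 × 2.121 = 2.036.
z_β = 2.036 − 1.960 = 0.076.
Power = Φ(0.076) = 0.530.

power ≈ 0.53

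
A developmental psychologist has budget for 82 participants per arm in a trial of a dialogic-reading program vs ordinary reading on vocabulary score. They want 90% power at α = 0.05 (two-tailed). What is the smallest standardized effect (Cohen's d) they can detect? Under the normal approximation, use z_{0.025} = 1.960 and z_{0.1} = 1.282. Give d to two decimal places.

For two independent groups of n = 82 each: d_min = (z_{α/2} + z_β)·√(2/n).
z-sum = 1.960 + 1.282 = 3.242.
d_min = 3.242 × √(2/82) = 3.242 × 0.1562 = 0.506.

d_min ≈ 0.51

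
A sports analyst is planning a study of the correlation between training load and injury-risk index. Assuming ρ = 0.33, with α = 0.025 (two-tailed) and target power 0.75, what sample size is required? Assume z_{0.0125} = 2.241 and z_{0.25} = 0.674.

Fisher's z: C = ½·ln((1+r)/(1−r)) = ½·ln(1.9851) = 0.3428.
n = ((z_{α/2} + z_β)/C)² + 3.
(2.241 + 0.674) / 0.3428 = 2.915 / 0.3428 = 8.504.
n = 8.504² + 3 = 72.31 + 3 = 75.3.
Round up.

n = 76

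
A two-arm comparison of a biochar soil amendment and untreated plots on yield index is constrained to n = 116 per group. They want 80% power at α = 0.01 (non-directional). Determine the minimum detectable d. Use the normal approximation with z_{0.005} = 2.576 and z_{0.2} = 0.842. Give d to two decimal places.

d_min ≈ 0.45

For two independent groups of n = 116 each: d_min = (z_{α/2} + z_β)·√(2/n).
z-sum = 2.576 + 0.842 = 3.418.
d_min = 3.418 × √(2/116) = 3.418 × 0.1313 = 0.449.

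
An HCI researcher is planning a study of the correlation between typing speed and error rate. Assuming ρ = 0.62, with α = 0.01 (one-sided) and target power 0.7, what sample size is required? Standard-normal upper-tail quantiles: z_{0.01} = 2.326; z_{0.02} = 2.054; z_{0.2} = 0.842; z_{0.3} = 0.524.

n = 19

Fisher's z: C = ½·ln((1+r)/(1−r)) = ½·ln(4.2632) = 0.7250.
n = ((z_{α} + z_β)/C)² + 3.
(2.326 + 0.524) / 0.7250 = 2.850 / 0.7250 = 3.931.
n = 3.931² + 3 = 15.45 + 3 = 18.5.
Round up.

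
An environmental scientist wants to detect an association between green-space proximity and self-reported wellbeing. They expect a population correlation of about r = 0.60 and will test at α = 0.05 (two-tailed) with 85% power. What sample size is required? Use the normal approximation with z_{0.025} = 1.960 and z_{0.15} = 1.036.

n = 22

Fisher's z: C = ½·ln((1+r)/(1−r)) = ½·ln(4.0000) = 0.6931.
n = ((z_{α/2} + z_β)/C)² + 3.
(1.960 + 1.036) / 0.6931 = 2.996 / 0.6931 = 4.323.
n = 4.323² + 3 = 18.68 + 3 = 21.7.
Round up.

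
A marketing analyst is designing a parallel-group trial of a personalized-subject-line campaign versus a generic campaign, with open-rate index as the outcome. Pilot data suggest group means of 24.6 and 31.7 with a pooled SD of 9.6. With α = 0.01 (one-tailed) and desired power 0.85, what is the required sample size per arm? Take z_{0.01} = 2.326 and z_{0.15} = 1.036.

Cohen's d = |M₁ − M₂| / SD_pooled = |24.6 − 31.7| / 9.6 = 7.1 / 9.6 = 0.740.
For two independent groups with equal n: n = 2·((z_{α} + z_β) / d)².
z_{α} + z_β = 2.326 + 1.036 = 3.362.
n = 2 × (3.362 / 0.740)² = 2 × 4.543² = 2 × 20.64 = 41.3.
Round up to the next whole participant.

n = 42 per group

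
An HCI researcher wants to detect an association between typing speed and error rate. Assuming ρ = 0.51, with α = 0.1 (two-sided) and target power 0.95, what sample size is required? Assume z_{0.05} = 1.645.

Fisher's z: C = ½·ln((1+r)/(1−r)) = ½·ln(3.0816) = 0.5627.
n = ((z_{α/2} + z_β)/C)² + 3.
(1.645 + 1.645) / 0.5627 = 3.290 / 0.5627 = 5.847.
n = 5.847² + 3 = 34.19 + 3 = 37.2.
Round up.

n = 38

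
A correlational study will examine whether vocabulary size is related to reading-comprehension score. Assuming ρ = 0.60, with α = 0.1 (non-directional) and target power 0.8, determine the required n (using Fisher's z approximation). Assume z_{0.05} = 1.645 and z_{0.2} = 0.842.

Fisher's z: C = ½·ln((1+r)/(1−r)) = ½·ln(4.0000) = 0.6931.
n = ((z_{α/2} + z_β)/C)² + 3.
(1.645 + 0.842) / 0.6931 = 2.487 / 0.6931 = 3.588.
n = 3.588² + 3 = 12.88 + 3 = 15.9.
Round up.

n = 16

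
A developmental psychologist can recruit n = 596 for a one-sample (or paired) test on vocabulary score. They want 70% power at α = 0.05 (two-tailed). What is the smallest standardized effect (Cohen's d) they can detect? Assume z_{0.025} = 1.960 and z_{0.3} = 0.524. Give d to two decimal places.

d_min ≈ 0.10

For a single sample (or paired design) of n = 596: d_min = (z_{α/2} + z_β)/√n.
z-sum = 1.960 + 0.524 = 2.484.
d_min = 2.484 / √596 = 2.484 / 24.413 = 0.102.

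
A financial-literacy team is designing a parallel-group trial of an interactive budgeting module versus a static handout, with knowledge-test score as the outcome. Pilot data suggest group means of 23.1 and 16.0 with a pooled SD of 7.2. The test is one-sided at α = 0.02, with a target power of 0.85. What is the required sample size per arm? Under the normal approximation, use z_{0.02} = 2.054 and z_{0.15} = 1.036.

n = 20 per group

Cohen's d = |M₁ − M₂| / SD_pooled = |23.1 − 16.0| / 7.2 = 7.1 / 7.2 = 0.986.
For two independent groups with equal n: n = 2·((z_{α} + z_β) / d)².
z_{α} + z_β = 2.054 + 1.036 = 3.090.
n = 2 × (3.090 / 0.986)² = 2 × 3.134² = 2 × 9.82 = 19.6.
Round up to the next whole participant.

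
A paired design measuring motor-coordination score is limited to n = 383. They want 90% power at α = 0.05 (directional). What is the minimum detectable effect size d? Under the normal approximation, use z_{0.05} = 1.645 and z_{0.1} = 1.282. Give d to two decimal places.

For a single sample (or paired design) of n = 383: d_min = (z_{α} + z_β)/√n.
z-sum = 1.645 + 1.282 = 2.927.
d_min = 2.927 / √383 = 2.927 / 19.570 = 0.150.

d_min ≈ 0.15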